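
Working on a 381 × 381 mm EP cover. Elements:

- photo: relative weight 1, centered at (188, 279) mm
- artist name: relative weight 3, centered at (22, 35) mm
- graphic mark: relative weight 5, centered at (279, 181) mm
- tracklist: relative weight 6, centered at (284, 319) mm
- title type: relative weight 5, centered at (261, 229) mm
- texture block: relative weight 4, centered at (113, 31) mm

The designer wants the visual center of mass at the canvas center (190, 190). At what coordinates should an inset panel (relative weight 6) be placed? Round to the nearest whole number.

(98, 205)

After adding the inset panel, total weight = 1 + 3 + 5 + 6 + 5 + 4 + 6 = 30.
x: need Σw·x = 30·190 = 5700. Existing = 1·188 + 3·22 + 5·279 + 6·284 + 5·261 + 4·113 = 5110. Remainder 590 / 6 ≈ 98.33.
y: need Σw·y = 30·190 = 5700. Existing = 1·279 + 3·35 + 5·181 + 6·319 + 5·229 + 4·31 = 4472. Remainder 1228 / 6 ≈ 204.67.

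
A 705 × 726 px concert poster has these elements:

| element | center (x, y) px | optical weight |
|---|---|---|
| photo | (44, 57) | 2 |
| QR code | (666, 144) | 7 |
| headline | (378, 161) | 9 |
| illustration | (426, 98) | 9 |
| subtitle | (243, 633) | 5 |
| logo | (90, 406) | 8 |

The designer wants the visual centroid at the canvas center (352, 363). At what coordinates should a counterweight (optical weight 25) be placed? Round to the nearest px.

With the counterweight, Σw becomes 2 + 7 + 9 + 9 + 5 + 8 + 25 = 65.
Along x: (13921 + 25·x) / 65 = 352 (existing moment 2·44 + 7·666 + 9·378 + 9·426 + 5·243 + 8·90 = 13921) ⇒ x = (22880 − 13921) / 25 ≈ 358.36.
Along y: (9866 + 25·y) / 65 = 363 (existing moment 2·57 + 7·144 + 9·161 + 9·98 + 5·633 + 8·406 = 9866) ⇒ y = (23595 − 9866) / 25 ≈ 549.16.

(358, 549)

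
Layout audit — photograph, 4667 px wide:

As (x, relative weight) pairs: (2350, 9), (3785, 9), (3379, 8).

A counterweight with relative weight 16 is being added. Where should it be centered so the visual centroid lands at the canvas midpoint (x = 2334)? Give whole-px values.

After adding the counterweight, total weight = 9 + 9 + 8 + 16 = 42.
x: need Σw·x = 42·2334 = 98028. Existing = 9·2350 + 9·3785 + 8·3379 = 82247. Remainder 15781 / 16 ≈ 986.31.

x ≈ 986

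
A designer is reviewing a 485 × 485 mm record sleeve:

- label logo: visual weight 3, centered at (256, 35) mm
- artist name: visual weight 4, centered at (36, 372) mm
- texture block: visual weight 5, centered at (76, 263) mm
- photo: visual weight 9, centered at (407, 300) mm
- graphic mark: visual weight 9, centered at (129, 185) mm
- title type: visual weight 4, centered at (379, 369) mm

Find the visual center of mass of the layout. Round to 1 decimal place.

(224.5, 257.3)

Σw = 3 + 4 + 5 + 9 + 9 + 4 = 34.
Σw·x = 3·256 + 4·36 + 5·76 + 9·407 + 9·129 + 4·379 = 7632, so x̄ = 7632/34 ≈ 224.47.
Σw·y = 3·35 + 4·372 + 5·263 + 9·300 + 9·185 + 4·369 = 8749, so ȳ = 8749/34 ≈ 257.32.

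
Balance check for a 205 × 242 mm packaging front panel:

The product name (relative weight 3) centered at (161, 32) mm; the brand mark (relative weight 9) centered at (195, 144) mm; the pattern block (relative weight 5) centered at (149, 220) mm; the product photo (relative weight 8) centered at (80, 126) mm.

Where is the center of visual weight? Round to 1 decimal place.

(144.9, 140.0)

Total weight = 3 + 9 + 5 + 8 = 25.
x: (3·161 + 9·195 + 5·149 + 8·80) / 25 = 3623 / 25 ≈ 144.92
y: (3·32 + 9·144 + 5·220 + 8·126) / 25 = 3500 / 25 ≈ 140.00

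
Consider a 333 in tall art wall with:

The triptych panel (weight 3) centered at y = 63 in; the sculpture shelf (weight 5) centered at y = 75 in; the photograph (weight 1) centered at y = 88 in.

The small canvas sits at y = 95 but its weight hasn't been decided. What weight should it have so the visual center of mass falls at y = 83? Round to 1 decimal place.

w ≈ 7.9

Existing Σw = 9 (3 + 5 + 1); existing moment 3·63 + 5·75 + 1·88 = 652.
For the centroid to hit 83: (652 + w·95) / (9 + w) = 83.
Solving: w = (83·9 − 652) / (95 − 83) = 95 / 12 ≈ 7.92.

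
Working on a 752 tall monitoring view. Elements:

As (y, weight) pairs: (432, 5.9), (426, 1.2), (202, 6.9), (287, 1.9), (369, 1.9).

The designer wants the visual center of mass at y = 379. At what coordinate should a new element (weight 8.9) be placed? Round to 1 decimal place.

y ≈ 496.5

New total weight: (5.9 + 1.2 + 6.9 + 1.9 + 1.9) + 8.9 = 26.7.
y: target moment 26.7×379 = 10119.3; current 5.9·432 + 1.2·426 + 6.9·202 + 1.9·287 + 1.9·369 = 5700.2; the new element supplies 4419.1, so y = 4419.1/8.9 ≈ 496.53.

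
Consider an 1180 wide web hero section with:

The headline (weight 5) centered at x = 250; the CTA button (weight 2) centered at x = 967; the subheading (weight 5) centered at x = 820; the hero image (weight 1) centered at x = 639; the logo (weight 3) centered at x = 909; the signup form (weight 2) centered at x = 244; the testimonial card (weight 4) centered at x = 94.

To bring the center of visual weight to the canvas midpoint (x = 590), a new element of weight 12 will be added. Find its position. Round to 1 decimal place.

x ≈ 712.2

After adding the new element, total weight = 5 + 2 + 5 + 1 + 3 + 2 + 4 + 12 = 34.
x: need Σw·x = 34·590 = 20060. Existing = 5·250 + 2·967 + 5·820 + 1·639 + 3·909 + 2·244 + 4·94 = 11514. Remainder 8546 / 12 ≈ 712.17.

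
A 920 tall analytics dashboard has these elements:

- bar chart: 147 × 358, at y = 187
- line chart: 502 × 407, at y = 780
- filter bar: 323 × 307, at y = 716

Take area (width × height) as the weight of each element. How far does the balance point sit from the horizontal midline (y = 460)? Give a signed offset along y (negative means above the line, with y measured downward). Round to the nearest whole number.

Areas → weights: bar chart 147·358 = 52626, line chart 502·407 = 204314, filter bar 323·307 = 99161; Σw = 356101.
y-moment: 52626·187 + 204314·780 + 99161·716 = 240205258; centroid 240205258/356101 ≈ 674.54.
Difference: 674.54 − 460 ≈ 214.54.

≈ 215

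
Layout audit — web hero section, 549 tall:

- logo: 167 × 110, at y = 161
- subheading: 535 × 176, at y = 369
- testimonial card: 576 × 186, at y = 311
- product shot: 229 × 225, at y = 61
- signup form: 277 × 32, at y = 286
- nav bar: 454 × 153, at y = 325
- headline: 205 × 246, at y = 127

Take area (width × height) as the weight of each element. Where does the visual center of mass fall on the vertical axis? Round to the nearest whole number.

Areas → weights: logo 167·110 = 18370, subheading 535·176 = 94160, testimonial card 576·186 = 107136, product shot 229·225 = 51525, signup form 277·32 = 8864, nav bar 454·153 = 69462, headline 205·246 = 50430; Σw = 399947.
y-moment: 18370·161 + 94160·369 + 107136·311 + 51525·61 + 8864·286 + 69462·325 + 50430·127 = 105679795; centroid 105679795/399947 ≈ 264.23.

y ≈ 264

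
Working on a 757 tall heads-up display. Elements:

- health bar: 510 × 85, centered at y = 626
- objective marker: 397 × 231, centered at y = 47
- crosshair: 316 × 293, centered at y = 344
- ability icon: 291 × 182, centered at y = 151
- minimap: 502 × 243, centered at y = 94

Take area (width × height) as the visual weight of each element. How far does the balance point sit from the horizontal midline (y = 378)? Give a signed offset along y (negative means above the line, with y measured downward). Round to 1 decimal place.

Areas → weights: health bar 510·85 = 43350, objective marker 397·231 = 91707, crosshair 316·293 = 92588, ability icon 291·182 = 52962, minimap 502·243 = 121986; Σw = 402593.
Σw·y = 43350·626 + 91707·47 + 92588·344 + 52962·151 + 121986·94 = 82761547, so ȳ = 82761547/402593 ≈ 205.57.
Difference: 205.57 − 378 ≈ -172.43.

≈ -172.4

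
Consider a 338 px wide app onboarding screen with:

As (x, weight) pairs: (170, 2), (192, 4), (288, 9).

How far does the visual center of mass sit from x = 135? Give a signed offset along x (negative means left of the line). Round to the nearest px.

≈ 112 px

Σw = 2 + 4 + 9 = 15.
x: (2·170 + 4·192 + 9·288) / 15 = 3700 / 15 ≈ 246.67
Offset from x = 135: 246.67 − 135 ≈ 111.67.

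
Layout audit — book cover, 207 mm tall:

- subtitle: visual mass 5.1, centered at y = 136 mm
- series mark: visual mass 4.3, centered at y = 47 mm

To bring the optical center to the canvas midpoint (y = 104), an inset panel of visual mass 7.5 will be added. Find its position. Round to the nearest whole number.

y ≈ 115

With the inset panel, Σw becomes 5.1 + 4.3 + 7.5 = 16.9.
y: need Σw·y = 16.9·104 = 1757.6. Existing = 5.1·136 + 4.3·47 = 895.7. Remainder 861.9 / 7.5 ≈ 114.92.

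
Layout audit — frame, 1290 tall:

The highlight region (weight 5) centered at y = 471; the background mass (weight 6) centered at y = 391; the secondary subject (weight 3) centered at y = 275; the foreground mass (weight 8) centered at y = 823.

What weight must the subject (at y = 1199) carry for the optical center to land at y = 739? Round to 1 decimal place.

w ≈ 9.0

Existing Σw = 22 (5 + 6 + 3 + 8); existing moment 5·471 + 6·391 + 3·275 + 8·823 = 12110.
For the centroid to hit 739: (12110 + w·1199) / (22 + w) = 739.
So w = (739·22 − 12110)/(1199 − 739) = 4148/460 ≈ 9.02.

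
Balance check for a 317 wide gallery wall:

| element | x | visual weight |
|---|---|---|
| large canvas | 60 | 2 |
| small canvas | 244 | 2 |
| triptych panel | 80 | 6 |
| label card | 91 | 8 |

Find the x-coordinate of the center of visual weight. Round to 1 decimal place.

Weights sum to 2 + 2 + 6 + 8 = 18.
x-moment: 2·60 + 2·244 + 6·80 + 8·91 = 1816; centroid 1816/18 ≈ 100.89.

x ≈ 100.9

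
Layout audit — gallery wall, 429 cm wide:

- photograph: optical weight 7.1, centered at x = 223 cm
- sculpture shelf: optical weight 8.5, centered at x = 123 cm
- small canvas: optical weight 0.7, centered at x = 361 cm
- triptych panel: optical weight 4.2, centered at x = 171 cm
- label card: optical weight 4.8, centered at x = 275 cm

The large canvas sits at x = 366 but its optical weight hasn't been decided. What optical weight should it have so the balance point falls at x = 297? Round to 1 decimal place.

w ≈ 37.6

Fixed elements: Σw = 7.1 + 8.5 + 0.7 + 4.2 + 4.8 = 25.3, Σw·x = 7.1·223 + 8.5·123 + 0.7·361 + 4.2·171 + 4.8·275 = 4919.7.
Set Σw·x/Σw = 297: (4919.7 + 366w) = 297·(25.3 + w).
Rearranging, w·(366 − 297) = 297·25.3 − 4919.7 = 2594.4, so w ≈ 2594.4/69 = 37.60.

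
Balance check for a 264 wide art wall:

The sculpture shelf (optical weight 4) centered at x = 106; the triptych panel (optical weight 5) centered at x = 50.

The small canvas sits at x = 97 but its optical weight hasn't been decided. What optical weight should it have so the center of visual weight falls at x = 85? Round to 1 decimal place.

w ≈ 7.6

Existing Σw = 9 (4 + 5); existing moment 4·106 + 5·50 = 674.
Set Σw·x/Σw = 85: (674 + 97w) = 85·(9 + w).
Solving: w = (85·9 − 674) / (97 − 85) = 91 / 12 ≈ 7.58.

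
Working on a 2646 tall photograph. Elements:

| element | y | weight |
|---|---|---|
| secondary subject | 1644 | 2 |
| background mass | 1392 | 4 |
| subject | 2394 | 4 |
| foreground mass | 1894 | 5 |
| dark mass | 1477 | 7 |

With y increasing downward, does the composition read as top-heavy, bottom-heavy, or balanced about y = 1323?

bottom-heavy

Total weight = 2 + 4 + 4 + 5 + 7 = 22.
y-moment: 2·1644 + 4·1392 + 4·2394 + 5·1894 + 7·1477 = 38241; centroid 38241/22 ≈ 1738.23.
1738.2 lies below (larger y than) the midline 1323, so the layout is bottom-heavy.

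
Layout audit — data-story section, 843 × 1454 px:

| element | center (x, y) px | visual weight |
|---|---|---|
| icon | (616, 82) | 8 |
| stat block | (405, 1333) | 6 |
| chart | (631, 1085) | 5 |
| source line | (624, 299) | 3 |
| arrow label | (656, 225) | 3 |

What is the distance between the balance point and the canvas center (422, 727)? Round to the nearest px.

Total weight = 8 + 6 + 5 + 3 + 3 = 25.
Σw·x = 8·616 + 6·405 + 5·631 + 3·624 + 3·656 = 14353, so x̄ = 14353/25 ≈ 574.12.
Σw·y = 8·82 + 6·1333 + 5·1085 + 3·299 + 3·225 = 15651, so ȳ = 15651/25 ≈ 626.04.
Relative to (422, 727): Δ = (152.12, -100.96); |Δ| = √(152.12² + -100.96²) ≈ 182.57.

≈ 183 px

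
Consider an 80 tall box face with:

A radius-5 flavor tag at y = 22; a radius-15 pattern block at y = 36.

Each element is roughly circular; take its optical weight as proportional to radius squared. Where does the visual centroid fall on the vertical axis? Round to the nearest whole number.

Weights ∝ r²: flavor tag 5² = 25, pattern block 15² = 225; Σw = 250.
Σw·y = 25·22 + 225·36 = 8650, so ȳ = 8650/250 ≈ 34.60.

y ≈ 35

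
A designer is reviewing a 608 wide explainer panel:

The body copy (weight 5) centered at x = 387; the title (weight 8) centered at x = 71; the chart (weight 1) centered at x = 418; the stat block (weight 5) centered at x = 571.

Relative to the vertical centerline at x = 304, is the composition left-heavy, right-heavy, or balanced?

balanced

Weights sum to 5 + 8 + 1 + 5 = 19.
Σw·x = 5·387 + 8·71 + 1·418 + 5·571 = 5776, so x̄ = 5776/19 ≈ 304.00.
That equals the midline 304 — balanced.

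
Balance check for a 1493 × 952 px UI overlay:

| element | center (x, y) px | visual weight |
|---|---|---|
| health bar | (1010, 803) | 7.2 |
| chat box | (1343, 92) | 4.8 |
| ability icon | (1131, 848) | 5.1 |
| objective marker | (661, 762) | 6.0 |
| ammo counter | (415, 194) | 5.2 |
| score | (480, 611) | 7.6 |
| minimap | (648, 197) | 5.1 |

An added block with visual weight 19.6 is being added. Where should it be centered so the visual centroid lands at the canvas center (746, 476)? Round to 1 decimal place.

With the added block, Σw becomes 7.2 + 4.8 + 5.1 + 6.0 + 5.2 + 7.6 + 5.1 + 19.6 = 60.6.
Along x: (32563.3 + 19.6·x) / 60.6 = 746 (existing moment 7.2·1010 + 4.8·1343 + 5.1·1131 + 6.0·661 + 5.2·415 + 7.6·480 + 5.1·648 = 32563.3) ⇒ x = (45207.6 − 32563.3) / 19.6 ≈ 645.12.
Along y: (21777.1 + 19.6·y) / 60.6 = 476 (existing moment 7.2·803 + 4.8·92 + 5.1·848 + 6.0·762 + 5.2·194 + 7.6·611 + 5.1·197 = 21777.1) ⇒ y = (28845.6 − 21777.1) / 19.6 ≈ 360.64.

(645.1, 360.6)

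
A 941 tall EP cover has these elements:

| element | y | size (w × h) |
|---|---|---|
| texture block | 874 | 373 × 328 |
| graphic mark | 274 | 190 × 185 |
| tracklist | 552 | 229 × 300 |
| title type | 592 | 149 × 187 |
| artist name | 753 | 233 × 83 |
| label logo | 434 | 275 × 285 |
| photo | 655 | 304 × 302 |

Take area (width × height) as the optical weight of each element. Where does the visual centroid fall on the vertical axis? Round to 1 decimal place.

y ≈ 630.5

Areas → weights: texture block 373·328 = 122344, graphic mark 190·185 = 35150, tracklist 229·300 = 68700, title type 149·187 = 27863, artist name 233·83 = 19339, label logo 275·285 = 78375, photo 304·302 = 91808; Σw = 443579.
y: moment 279688309 / weight 443579 ≈ 630.53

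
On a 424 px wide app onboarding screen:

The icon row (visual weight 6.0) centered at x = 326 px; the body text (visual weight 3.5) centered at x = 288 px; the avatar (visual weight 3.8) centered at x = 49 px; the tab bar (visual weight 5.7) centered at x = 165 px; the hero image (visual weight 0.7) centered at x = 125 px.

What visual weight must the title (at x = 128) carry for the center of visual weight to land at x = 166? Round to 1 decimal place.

Fixed elements: Σw = 6.0 + 3.5 + 3.8 + 5.7 + 0.7 = 19.7, Σw·x = 6.0·326 + 3.5·288 + 3.8·49 + 5.7·165 + 0.7·125 = 4178.2.
Set Σw·x/Σw = 166: (4178.2 + 128w) = 166·(19.7 + w).
Solving: w = (166·19.7 − 4178.2) / (128 − 166) = -908.0 / -38 ≈ 23.89.

w ≈ 23.9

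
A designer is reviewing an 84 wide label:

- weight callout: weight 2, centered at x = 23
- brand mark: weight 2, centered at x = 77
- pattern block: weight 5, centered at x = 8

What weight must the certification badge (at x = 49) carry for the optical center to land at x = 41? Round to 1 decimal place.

w ≈ 16.1

Known weights sum to 2 + 2 + 5 = 9; their moment is 2·23 + 2·77 + 5·8 = 240.
Balance at x = 41 requires (240 + w·49) / (9 + w) = 41.
Rearranging, w·(49 − 41) = 41·9 − 240 = 129, so w ≈ 129/8 = 16.12.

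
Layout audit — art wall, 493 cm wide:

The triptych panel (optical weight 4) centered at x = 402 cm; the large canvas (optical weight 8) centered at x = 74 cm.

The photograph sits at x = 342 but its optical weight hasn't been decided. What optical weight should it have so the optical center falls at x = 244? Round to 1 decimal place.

Fixed elements: Σw = 4 + 8 = 12, Σw·x = 4·402 + 8·74 = 2200.
For the centroid to hit 244: (2200 + w·342) / (12 + w) = 244.
Rearranging, w·(342 − 244) = 244·12 − 2200 = 728, so w ≈ 728/98 = 7.43.

w ≈ 7.4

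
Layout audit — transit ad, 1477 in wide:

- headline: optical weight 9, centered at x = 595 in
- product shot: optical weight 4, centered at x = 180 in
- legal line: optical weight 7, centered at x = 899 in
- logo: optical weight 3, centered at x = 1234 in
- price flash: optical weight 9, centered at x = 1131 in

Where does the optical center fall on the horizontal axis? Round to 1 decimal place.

Weights sum to 9 + 4 + 7 + 3 + 9 = 32.
x: (9·595 + 4·180 + 7·899 + 3·1234 + 9·1131) / 32 = 26249 / 32 ≈ 820.28

x ≈ 820.3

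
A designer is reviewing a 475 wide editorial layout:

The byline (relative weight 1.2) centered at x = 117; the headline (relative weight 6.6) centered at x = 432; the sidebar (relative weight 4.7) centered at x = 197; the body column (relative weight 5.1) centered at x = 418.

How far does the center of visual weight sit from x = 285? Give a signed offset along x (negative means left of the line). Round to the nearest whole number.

≈ 59

Total weight = 1.2 + 6.6 + 4.7 + 5.1 = 17.6.
x-moment: 1.2·117 + 6.6·432 + 4.7·197 + 5.1·418 = 6049.3; centroid 6049.3/17.6 ≈ 343.71.
Offset from x = 285: 343.71 − 285 ≈ 58.71.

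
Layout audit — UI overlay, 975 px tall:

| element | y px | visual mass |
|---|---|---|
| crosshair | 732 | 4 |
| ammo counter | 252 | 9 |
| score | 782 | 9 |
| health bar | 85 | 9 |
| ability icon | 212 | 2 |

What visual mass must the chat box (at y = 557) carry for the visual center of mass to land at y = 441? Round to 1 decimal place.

w ≈ 9.7

Known weights sum to 4 + 9 + 9 + 9 + 2 = 33; their moment is 4·732 + 9·252 + 9·782 + 9·85 + 2·212 = 13423.
Set Σw·y/Σw = 441: (13423 + 557w) = 441·(33 + w).
Solving: w = (441·33 − 13423) / (557 − 441) = 1130 / 116 ≈ 9.74.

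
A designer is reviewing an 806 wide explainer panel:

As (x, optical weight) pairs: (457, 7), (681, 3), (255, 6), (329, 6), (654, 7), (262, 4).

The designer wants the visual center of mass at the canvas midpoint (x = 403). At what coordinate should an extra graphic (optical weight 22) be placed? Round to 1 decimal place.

x ≈ 354.2

After adding the extra graphic, total weight = 7 + 3 + 6 + 6 + 7 + 4 + 22 = 55.
x: target moment 55×403 = 22165; current 7·457 + 3·681 + 6·255 + 6·329 + 7·654 + 4·262 = 14372; the extra graphic supplies 7793, so x = 7793/22 ≈ 354.23.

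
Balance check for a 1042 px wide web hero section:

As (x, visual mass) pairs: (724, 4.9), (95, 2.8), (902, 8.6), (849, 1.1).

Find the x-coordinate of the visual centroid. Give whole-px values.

x ≈ 719

Total weight = 4.9 + 2.8 + 8.6 + 1.1 = 17.4.
Σw·x = 4.9·724 + 2.8·95 + 8.6·902 + 1.1·849 = 12504.7, so x̄ = 12504.7/17.4 ≈ 718.66.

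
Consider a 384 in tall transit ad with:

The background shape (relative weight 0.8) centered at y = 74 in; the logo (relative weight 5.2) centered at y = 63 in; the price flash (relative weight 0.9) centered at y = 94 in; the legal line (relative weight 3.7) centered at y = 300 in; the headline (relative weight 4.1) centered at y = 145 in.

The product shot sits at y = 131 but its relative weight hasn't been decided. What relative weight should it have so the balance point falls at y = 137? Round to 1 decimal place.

Existing Σw = 14.7 (0.8 + 5.2 + 0.9 + 3.7 + 4.1); existing moment 0.8·74 + 5.2·63 + 0.9·94 + 3.7·300 + 4.1·145 = 2175.9.
Balance at y = 137 requires (2175.9 + w·131) / (14.7 + w) = 137.
Solving: w = (137·14.7 − 2175.9) / (131 − 137) = -162.0 / -6 ≈ 27.00.

w ≈ 27.0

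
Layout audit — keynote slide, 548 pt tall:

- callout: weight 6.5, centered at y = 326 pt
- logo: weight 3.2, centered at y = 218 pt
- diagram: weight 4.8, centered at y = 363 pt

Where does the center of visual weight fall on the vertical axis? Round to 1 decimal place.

Σw = 6.5 + 3.2 + 4.8 = 14.5.
y-moment: 6.5·326 + 3.2·218 + 4.8·363 = 4559.0; centroid 4559.0/14.5 ≈ 314.41.

y ≈ 314.4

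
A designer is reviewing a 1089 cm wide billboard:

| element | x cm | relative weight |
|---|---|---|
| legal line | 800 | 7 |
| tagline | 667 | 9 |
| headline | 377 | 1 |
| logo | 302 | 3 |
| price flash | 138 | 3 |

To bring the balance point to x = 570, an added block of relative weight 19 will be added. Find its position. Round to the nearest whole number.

After adding the added block, total weight = 7 + 9 + 1 + 3 + 3 + 19 = 42.
x: target moment 42×570 = 23940; current 7·800 + 9·667 + 1·377 + 3·302 + 3·138 = 13300; the added block supplies 10640, so x = 10640/19 ≈ 560.00.

x ≈ 560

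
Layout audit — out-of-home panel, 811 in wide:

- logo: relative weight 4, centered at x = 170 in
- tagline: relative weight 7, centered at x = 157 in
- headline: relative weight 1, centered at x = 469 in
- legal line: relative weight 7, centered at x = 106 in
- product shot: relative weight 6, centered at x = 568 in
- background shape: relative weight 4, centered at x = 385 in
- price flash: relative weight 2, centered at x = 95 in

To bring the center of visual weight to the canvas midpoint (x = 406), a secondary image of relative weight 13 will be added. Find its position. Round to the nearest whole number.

With the secondary image, Σw becomes 4 + 7 + 1 + 7 + 6 + 4 + 2 + 13 = 44.
Along x: (8128 + 13·x) / 44 = 406 (existing moment 4·170 + 7·157 + 1·469 + 7·106 + 6·568 + 4·385 + 2·95 = 8128) ⇒ x = (17864 − 8128) / 13 ≈ 748.92.

x ≈ 749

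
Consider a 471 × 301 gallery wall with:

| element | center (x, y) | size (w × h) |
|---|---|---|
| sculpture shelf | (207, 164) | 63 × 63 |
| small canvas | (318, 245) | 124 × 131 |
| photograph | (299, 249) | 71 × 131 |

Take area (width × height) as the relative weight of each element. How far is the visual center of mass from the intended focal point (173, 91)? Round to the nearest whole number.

≈ 190

Areas → weights: sculpture shelf 63·63 = 3969, small canvas 124·131 = 16244, photograph 71·131 = 9301; Σw = 29514.
x-moment: 3969·207 + 16244·318 + 9301·299 = 8768174; centroid 8768174/29514 ≈ 297.09.
y-moment: 3969·164 + 16244·245 + 9301·249 = 6946645; centroid 6946645/29514 ≈ 235.37.
Relative to (173, 91): Δ = (124.09, 144.37); |Δ| = √(124.09² + 144.37²) ≈ 190.37.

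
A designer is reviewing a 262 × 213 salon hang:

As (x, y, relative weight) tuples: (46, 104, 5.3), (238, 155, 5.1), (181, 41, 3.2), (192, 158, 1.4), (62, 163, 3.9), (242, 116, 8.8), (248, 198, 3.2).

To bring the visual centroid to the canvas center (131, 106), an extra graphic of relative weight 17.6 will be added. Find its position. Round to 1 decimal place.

(50.2, 65.7)

With the extra graphic, Σw becomes 5.3 + 5.1 + 3.2 + 1.4 + 3.9 + 8.8 + 3.2 + 17.6 = 48.5.
x: need Σw·x = 48.5·131 = 6353.5. Existing = 5.3·46 + 5.1·238 + 3.2·181 + 1.4·192 + 3.9·62 + 8.8·242 + 3.2·248 = 5470.6. Remainder 882.9 / 17.6 ≈ 50.16.
y: need Σw·y = 48.5·106 = 5141.0. Existing = 5.3·104 + 5.1·155 + 3.2·41 + 1.4·158 + 3.9·163 + 8.8·116 + 3.2·198 = 3984.2. Remainder 1156.8 / 17.6 ≈ 65.73.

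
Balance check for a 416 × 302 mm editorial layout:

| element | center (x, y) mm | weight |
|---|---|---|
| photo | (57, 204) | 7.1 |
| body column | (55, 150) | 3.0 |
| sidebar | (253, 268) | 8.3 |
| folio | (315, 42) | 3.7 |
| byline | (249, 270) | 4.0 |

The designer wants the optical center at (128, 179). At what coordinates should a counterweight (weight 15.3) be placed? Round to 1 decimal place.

(30.6, 134.1)

After adding the counterweight, total weight = 7.1 + 3.0 + 8.3 + 3.7 + 4.0 + 15.3 = 41.4.
x: target moment 41.4×128 = 5299.2; current 7.1·57 + 3.0·55 + 8.3·253 + 3.7·315 + 4.0·249 = 4831.1; the counterweight supplies 468.1, so x = 468.1/15.3 ≈ 30.59.
y: target moment 41.4×179 = 7410.6; current 7.1·204 + 3.0·150 + 8.3·268 + 3.7·42 + 4.0·270 = 5358.2; the counterweight supplies 2052.4, so y = 2052.4/15.3 ≈ 134.14.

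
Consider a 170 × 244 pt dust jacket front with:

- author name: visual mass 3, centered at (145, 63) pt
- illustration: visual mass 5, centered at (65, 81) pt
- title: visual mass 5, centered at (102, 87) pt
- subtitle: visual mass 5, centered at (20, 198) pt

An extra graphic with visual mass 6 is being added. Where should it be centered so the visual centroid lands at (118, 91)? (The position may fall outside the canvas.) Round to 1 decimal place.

New total weight: (3 + 5 + 5 + 5) + 6 = 24.
x: target moment 24×118 = 2832; current 3·145 + 5·65 + 5·102 + 5·20 = 1370; the extra graphic supplies 1462, so x = 1462/6 ≈ 243.67.
y: target moment 24×91 = 2184; current 3·63 + 5·81 + 5·87 + 5·198 = 2019; the extra graphic supplies 165, so y = 165/6 ≈ 27.50.

(243.7, 27.5)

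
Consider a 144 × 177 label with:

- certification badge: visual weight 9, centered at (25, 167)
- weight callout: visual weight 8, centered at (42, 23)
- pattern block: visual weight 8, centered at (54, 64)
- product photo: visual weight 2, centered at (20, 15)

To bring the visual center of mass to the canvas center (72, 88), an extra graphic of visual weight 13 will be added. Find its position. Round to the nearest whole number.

New total weight: (9 + 8 + 8 + 2) + 13 = 40.
x: target moment 40×72 = 2880; current 9·25 + 8·42 + 8·54 + 2·20 = 1033; the extra graphic supplies 1847, so x = 1847/13 ≈ 142.08.
y: target moment 40×88 = 3520; current 9·167 + 8·23 + 8·64 + 2·15 = 2229; the extra graphic supplies 1291, so y = 1291/13 ≈ 99.31.

(142, 99)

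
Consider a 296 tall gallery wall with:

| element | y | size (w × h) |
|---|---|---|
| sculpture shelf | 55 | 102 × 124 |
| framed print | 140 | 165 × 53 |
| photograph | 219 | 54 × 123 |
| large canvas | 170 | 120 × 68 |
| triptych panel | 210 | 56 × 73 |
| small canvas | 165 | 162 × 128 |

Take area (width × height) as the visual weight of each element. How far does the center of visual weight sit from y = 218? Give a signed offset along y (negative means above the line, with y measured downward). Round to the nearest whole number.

Taking area as weight: sculpture shelf 102·124 = 12648, framed print 165·53 = 8745, photograph 54·123 = 6642, large canvas 120·68 = 8160, triptych panel 56·73 = 4088, small canvas 162·128 = 20736. Sum 61019.
y: (12648·55 + 8745·140 + 6642·219 + 8160·170 + 4088·210 + 20736·165) / 61019 = 9041658 / 61019 ≈ 148.18
Difference: 148.18 − 218 ≈ -69.82.

≈ -70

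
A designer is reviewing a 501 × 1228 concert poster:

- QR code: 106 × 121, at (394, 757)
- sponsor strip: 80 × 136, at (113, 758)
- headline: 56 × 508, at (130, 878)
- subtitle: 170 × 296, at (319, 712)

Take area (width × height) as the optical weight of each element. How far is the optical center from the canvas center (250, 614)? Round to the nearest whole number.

≈ 155

Taking area as weight: QR code 106·121 = 12826, sponsor strip 80·136 = 10880, headline 56·508 = 28448, subtitle 170·296 = 50320. Sum 102474.
x-moment: 12826·394 + 10880·113 + 28448·130 + 50320·319 = 26033204; centroid 26033204/102474 ≈ 254.05.
y-moment: 12826·757 + 10880·758 + 28448·878 + 50320·712 = 78761506; centroid 78761506/102474 ≈ 768.60.
Relative to (250, 614): Δ = (4.05, 154.60); |Δ| = √(4.05² + 154.60²) ≈ 154.65.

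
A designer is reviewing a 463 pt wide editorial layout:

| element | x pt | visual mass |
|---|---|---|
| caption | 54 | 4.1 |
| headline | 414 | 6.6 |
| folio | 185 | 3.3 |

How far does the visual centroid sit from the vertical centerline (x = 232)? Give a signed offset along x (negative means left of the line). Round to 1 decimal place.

≈ 22.6 pt

Σw = 4.1 + 6.6 + 3.3 = 14.0.
x: (4.1·54 + 6.6·414 + 3.3·185) / 14.0 = 3564.3 / 14.0 ≈ 254.59
Against x = 232, that's 254.59 − 232 = 22.59.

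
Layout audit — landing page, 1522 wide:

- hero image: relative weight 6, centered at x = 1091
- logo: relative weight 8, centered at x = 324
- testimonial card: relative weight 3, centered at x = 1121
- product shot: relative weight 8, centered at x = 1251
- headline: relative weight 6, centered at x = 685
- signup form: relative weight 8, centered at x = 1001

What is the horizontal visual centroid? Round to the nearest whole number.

x ≈ 888

Σw = 6 + 8 + 3 + 8 + 6 + 8 = 39.
Σw·x = 34627; x̄ = 34627/39 ≈ 887.87.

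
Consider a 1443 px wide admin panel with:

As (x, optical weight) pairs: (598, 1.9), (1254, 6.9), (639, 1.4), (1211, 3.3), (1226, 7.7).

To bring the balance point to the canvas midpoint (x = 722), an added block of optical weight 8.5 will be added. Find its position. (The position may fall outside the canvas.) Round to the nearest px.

x ≈ -315

After adding the added block, total weight = 1.9 + 6.9 + 1.4 + 3.3 + 7.7 + 8.5 = 29.7.
Along x: (24119.9 + 8.5·x) / 29.7 = 722 (existing moment 1.9·598 + 6.9·1254 + 1.4·639 + 3.3·1211 + 7.7·1226 = 24119.9) ⇒ x = (21443.4 − 24119.9) / 8.5 ≈ -314.88.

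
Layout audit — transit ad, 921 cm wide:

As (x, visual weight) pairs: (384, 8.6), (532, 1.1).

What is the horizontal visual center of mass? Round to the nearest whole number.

Σw = 8.6 + 1.1 = 9.7.
x: (8.6·384 + 1.1·532) / 9.7 = 3887.6 / 9.7 ≈ 400.78

x ≈ 401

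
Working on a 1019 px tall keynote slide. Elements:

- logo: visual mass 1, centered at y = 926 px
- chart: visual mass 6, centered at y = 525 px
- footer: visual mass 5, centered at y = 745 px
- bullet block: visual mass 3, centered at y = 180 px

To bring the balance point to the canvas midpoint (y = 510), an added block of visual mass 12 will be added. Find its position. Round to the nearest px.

y ≈ 452

After adding the added block, total weight = 1 + 6 + 5 + 3 + 12 = 27.
y: target moment 27×510 = 13770; current 1·926 + 6·525 + 5·745 + 3·180 = 8341; the added block supplies 5429, so y = 5429/12 ≈ 452.42.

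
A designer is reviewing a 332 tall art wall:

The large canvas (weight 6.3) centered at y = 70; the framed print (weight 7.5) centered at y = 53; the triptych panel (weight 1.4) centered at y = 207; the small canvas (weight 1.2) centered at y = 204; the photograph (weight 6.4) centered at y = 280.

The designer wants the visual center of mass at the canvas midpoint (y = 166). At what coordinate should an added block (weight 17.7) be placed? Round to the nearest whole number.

y ≈ 201

After adding the added block, total weight = 6.3 + 7.5 + 1.4 + 1.2 + 6.4 + 17.7 = 40.5.
Along y: (3165.1 + 17.7·y) / 40.5 = 166 (existing moment 6.3·70 + 7.5·53 + 1.4·207 + 1.2·204 + 6.4·280 = 3165.1) ⇒ y = (6723.0 − 3165.1) / 17.7 ≈ 201.01.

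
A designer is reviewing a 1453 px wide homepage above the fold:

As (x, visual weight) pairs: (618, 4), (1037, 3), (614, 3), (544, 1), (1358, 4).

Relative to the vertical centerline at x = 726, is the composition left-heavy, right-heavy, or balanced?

right-heavy

Total weight = 4 + 3 + 3 + 1 + 4 = 15.
x-moment: 4·618 + 3·1037 + 3·614 + 1·544 + 4·1358 = 13401; centroid 13401/15 ≈ 893.40.
893.4 vs midline 726 → right-heavy.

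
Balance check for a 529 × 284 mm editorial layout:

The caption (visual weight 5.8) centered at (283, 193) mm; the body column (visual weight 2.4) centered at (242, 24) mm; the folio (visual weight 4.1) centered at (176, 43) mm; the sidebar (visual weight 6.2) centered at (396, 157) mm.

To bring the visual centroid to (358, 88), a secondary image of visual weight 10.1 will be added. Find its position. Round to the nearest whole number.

(479, 19)

After adding the secondary image, total weight = 5.8 + 2.4 + 4.1 + 6.2 + 10.1 = 28.6.
x: target moment 28.6×358 = 10238.8; current 5.8·283 + 2.4·242 + 4.1·176 + 6.2·396 = 5399.0; the secondary image supplies 4839.8, so x = 4839.8/10.1 ≈ 479.19.
y: target moment 28.6×88 = 2516.8; current 5.8·193 + 2.4·24 + 4.1·43 + 6.2·157 = 2326.7; the secondary image supplies 190.1, so y = 190.1/10.1 ≈ 18.82.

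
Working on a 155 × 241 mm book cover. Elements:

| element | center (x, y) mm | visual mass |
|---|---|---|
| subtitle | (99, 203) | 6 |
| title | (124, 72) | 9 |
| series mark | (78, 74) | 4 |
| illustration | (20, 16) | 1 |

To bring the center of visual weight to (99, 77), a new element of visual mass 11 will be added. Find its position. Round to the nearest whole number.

After adding the new element, total weight = 6 + 9 + 4 + 1 + 11 = 31.
x: need Σw·x = 31·99 = 3069. Existing = 6·99 + 9·124 + 4·78 + 1·20 = 2042. Remainder 1027 / 11 ≈ 93.36.
y: need Σw·y = 31·77 = 2387. Existing = 6·203 + 9·72 + 4·74 + 1·16 = 2178. Remainder 209 / 11 ≈ 19.00.

(93, 19)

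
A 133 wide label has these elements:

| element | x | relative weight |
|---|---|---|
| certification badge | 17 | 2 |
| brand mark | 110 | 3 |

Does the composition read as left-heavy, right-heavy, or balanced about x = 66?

Weights sum to 2 + 3 = 5.
x: (2·17 + 3·110) / 5 = 364 / 5 ≈ 72.80
Since 72.8 is right of 66, the composition reads right-heavy.

right-heavy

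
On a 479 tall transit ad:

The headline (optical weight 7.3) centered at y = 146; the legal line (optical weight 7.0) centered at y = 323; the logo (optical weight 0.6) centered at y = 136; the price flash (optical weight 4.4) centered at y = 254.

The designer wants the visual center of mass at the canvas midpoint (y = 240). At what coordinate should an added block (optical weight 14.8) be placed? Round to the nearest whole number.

y ≈ 247

After adding the added block, total weight = 7.3 + 7.0 + 0.6 + 4.4 + 14.8 = 34.1.
y: target moment 34.1×240 = 8184.0; current 7.3·146 + 7.0·323 + 0.6·136 + 4.4·254 = 4526.0; the added block supplies 3658.0, so y = 3658.0/14.8 ≈ 247.16.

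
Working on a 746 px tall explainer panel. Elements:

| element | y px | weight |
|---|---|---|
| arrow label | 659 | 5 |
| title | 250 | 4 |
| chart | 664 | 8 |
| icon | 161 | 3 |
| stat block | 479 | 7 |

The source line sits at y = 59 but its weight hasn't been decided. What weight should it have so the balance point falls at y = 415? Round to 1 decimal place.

w ≈ 6.3

Fixed elements: Σw = 5 + 4 + 8 + 3 + 7 = 27, Σw·y = 5·659 + 4·250 + 8·664 + 3·161 + 7·479 = 13443.
Balance at y = 415 requires (13443 + w·59) / (27 + w) = 415.
Rearranging, w·(59 − 415) = 415·27 − 13443 = -2238, so w ≈ -2238/-356 = 6.29.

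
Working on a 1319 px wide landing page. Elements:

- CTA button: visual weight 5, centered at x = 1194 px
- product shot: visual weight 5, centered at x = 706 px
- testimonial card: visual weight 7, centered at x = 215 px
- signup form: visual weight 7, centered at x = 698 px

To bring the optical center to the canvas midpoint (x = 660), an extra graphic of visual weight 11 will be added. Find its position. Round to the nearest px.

x ≈ 655

With the extra graphic, Σw becomes 5 + 5 + 7 + 7 + 11 = 35.
x: need Σw·x = 35·660 = 23100. Existing = 5·1194 + 5·706 + 7·215 + 7·698 = 15891. Remainder 7209 / 11 ≈ 655.36.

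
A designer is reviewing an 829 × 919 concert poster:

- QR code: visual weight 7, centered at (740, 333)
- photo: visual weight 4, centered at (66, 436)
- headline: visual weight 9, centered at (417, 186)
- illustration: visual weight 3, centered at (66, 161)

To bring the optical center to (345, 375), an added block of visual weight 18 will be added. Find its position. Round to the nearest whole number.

(264, 508)

After adding the added block, total weight = 7 + 4 + 9 + 3 + 18 = 41.
x: need Σw·x = 41·345 = 14145. Existing = 7·740 + 4·66 + 9·417 + 3·66 = 9395. Remainder 4750 / 18 ≈ 263.89.
y: need Σw·y = 41·375 = 15375. Existing = 7·333 + 4·436 + 9·186 + 3·161 = 6232. Remainder 9143 / 18 ≈ 507.94.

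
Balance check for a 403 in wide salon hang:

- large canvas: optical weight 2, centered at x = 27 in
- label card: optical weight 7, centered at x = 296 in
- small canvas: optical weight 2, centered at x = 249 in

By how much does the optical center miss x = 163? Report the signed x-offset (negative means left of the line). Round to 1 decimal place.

≈ 75.5 in

Σw = 2 + 7 + 2 = 11.
x: (2·27 + 7·296 + 2·249) / 11 = 2624 / 11 ≈ 238.55
Difference: 238.55 − 163 ≈ 75.55.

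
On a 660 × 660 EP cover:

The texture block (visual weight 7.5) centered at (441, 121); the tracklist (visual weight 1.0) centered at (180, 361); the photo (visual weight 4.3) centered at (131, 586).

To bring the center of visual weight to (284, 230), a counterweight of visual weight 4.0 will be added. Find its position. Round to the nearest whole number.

After adding the counterweight, total weight = 7.5 + 1.0 + 4.3 + 4.0 = 16.8.
Along x: (4050.8 + 4.0·x) / 16.8 = 284 (existing moment 7.5·441 + 1.0·180 + 4.3·131 = 4050.8) ⇒ x = (4771.2 − 4050.8) / 4.0 ≈ 180.10.
Along y: (3788.3 + 4.0·y) / 16.8 = 230 (existing moment 7.5·121 + 1.0·361 + 4.3·586 = 3788.3) ⇒ y = (3864.0 − 3788.3) / 4.0 ≈ 18.93.

(180, 19)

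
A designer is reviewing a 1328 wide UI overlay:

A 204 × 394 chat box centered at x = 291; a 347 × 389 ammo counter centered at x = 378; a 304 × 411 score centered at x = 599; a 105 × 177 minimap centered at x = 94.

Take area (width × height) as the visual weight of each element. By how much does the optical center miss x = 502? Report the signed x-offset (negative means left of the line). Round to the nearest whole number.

≈ -81

Areas: chat box 204·394 = 80376, ammo counter 347·389 = 134983, score 304·411 = 124944, minimap 105·177 = 18585. Total weight = 358888.
x: (80376·291 + 134983·378 + 124944·599 + 18585·94) / 358888 = 151001436 / 358888 ≈ 420.75
Offset from x = 502: 420.75 − 502 ≈ -81.25.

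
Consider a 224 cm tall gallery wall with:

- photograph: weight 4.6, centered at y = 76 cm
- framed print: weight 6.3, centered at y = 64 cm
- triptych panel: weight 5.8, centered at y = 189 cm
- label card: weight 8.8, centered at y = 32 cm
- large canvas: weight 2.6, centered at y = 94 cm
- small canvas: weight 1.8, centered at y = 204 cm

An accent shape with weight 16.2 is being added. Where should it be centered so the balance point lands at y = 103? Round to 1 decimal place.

After adding the accent shape, total weight = 4.6 + 6.3 + 5.8 + 8.8 + 2.6 + 1.8 + 16.2 = 46.1.
y: need Σw·y = 46.1·103 = 4748.3. Existing = 4.6·76 + 6.3·64 + 5.8·189 + 8.8·32 + 2.6·94 + 1.8·204 = 2742.2. Remainder 2006.1 / 16.2 ≈ 123.83.

y ≈ 123.8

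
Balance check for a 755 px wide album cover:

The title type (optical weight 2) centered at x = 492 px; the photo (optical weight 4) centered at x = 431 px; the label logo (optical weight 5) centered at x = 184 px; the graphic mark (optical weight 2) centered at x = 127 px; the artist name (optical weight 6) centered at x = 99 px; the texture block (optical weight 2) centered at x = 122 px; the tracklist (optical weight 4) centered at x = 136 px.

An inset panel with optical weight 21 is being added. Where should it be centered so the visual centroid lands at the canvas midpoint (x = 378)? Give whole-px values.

After adding the inset panel, total weight = 2 + 4 + 5 + 2 + 6 + 2 + 4 + 21 = 46.
x: need Σw·x = 46·378 = 17388. Existing = 2·492 + 4·431 + 5·184 + 2·127 + 6·99 + 2·122 + 4·136 = 5264. Remainder 12124 / 21 ≈ 577.33.

x ≈ 577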